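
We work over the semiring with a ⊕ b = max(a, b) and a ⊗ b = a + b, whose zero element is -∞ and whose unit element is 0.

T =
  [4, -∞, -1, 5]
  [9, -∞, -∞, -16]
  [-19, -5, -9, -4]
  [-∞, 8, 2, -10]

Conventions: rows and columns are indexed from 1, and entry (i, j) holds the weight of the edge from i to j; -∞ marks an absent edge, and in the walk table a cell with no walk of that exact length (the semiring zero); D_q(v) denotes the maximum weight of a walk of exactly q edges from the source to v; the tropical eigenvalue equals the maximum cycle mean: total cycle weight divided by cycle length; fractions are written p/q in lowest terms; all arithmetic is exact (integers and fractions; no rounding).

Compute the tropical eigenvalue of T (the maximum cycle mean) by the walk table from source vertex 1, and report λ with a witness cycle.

q=0: [0, -∞, -∞, -∞]
q=1: [4, -∞, -1, 5]
q=2: [8, 13, 7, 9]
q=3: [22, 17, 11, 13]
q=4: [26, 21, 21, 27]
Optimal cycle mean attained by: cycle 1->4->2->1, total 5 + 8 + 9, length 3.
Answer: λ = 22/3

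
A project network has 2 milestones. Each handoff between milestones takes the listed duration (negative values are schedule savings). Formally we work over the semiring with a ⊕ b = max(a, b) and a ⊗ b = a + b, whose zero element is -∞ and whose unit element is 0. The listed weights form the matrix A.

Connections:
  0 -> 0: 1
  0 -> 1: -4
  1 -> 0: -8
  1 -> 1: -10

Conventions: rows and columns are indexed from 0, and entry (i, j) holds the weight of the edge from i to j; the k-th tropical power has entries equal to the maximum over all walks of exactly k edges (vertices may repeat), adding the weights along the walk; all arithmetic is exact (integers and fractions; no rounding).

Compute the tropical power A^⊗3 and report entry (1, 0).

A^⊗2:
  [2, -3]
  [-7, -12]
A^⊗3:
  [3, -2]
  [-6, -11]
Key observation: the optimum is the walk 1->0->0->0, with weight (-8) + 1 + 1 = -6.
Optimal value attained by: walk 1->0->0->0.
Answer: (A^⊗3)[1][0] = -6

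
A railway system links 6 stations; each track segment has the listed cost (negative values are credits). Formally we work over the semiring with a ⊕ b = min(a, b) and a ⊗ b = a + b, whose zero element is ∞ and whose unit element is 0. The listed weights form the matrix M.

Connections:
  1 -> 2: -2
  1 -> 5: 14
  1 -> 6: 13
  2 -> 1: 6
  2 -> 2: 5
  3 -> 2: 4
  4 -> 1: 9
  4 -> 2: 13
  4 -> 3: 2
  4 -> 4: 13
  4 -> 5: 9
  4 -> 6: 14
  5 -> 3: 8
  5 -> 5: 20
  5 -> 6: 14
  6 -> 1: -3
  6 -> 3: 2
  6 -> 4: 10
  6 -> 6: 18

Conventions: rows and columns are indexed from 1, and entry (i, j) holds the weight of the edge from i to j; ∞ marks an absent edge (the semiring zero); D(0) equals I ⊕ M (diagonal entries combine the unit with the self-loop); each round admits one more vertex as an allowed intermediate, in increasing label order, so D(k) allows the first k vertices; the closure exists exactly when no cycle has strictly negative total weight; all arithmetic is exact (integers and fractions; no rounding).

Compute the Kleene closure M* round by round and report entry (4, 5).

D(0):
  [0, -2, ∞, ∞, 14, 13]
  [6, 0, ∞, ∞, ∞, ∞]
  [∞, 4, 0, ∞, ∞, ∞]
  [9, 13, 2, 0, 9, 14]
  [∞, ∞, 8, ∞, 0, 14]
  [-3, ∞, 2, 10, ∞, 0]
D(1):
  [0, -2, ∞, ∞, 14, 13]
  [6, 0, ∞, ∞, 20, 19]
  [∞, 4, 0, ∞, ∞, ∞]
  [9, 7, 2, 0, 9, 14]
  [∞, ∞, 8, ∞, 0, 14]
  [-3, -5, 2, 10, 11, 0]
D(2):
  [0, -2, ∞, ∞, 14, 13]
  [6, 0, ∞, ∞, 20, 19]
  [10, 4, 0, ∞, 24, 23]
  [9, 7, 2, 0, 9, 14]
  [∞, ∞, 8, ∞, 0, 14]
  [-3, -5, 2, 10, 11, 0]
D(3):
  [0, -2, ∞, ∞, 14, 13]
  [6, 0, ∞, ∞, 20, 19]
  [10, 4, 0, ∞, 24, 23]
  [9, 6, 2, 0, 9, 14]
  [18, 12, 8, ∞, 0, 14]
  [-3, -5, 2, 10, 11, 0]
D(4):
  [0, -2, ∞, ∞, 14, 13]
  [6, 0, ∞, ∞, 20, 19]
  [10, 4, 0, ∞, 24, 23]
  [9, 6, 2, 0, 9, 14]
  [18, 12, 8, ∞, 0, 14]
  [-3, -5, 2, 10, 11, 0]
D(5):
  [0, -2, 22, ∞, 14, 13]
  [6, 0, 28, ∞, 20, 19]
  [10, 4, 0, ∞, 24, 23]
  [9, 6, 2, 0, 9, 14]
  [18, 12, 8, ∞, 0, 14]
  [-3, -5, 2, 10, 11, 0]
D(6):
  [0, -2, 15, 23, 14, 13]
  [6, 0, 21, 29, 20, 19]
  [10, 4, 0, 33, 24, 23]
  [9, 6, 2, 0, 9, 14]
  [11, 9, 8, 24, 0, 14]
  [-3, -5, 2, 10, 11, 0]
Answer: M*[4][5] = 9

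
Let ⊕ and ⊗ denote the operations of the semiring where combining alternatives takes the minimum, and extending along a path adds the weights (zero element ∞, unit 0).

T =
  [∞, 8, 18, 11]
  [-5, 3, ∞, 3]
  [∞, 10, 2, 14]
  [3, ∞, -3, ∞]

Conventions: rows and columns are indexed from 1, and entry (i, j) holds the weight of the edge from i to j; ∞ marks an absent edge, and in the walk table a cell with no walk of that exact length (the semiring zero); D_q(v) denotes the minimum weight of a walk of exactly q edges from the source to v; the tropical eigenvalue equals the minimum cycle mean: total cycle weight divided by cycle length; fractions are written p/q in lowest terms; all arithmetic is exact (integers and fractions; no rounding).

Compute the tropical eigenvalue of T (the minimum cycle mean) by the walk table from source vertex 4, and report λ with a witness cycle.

q=0: [∞, ∞, ∞, 0]
q=1: [3, ∞, -3, ∞]
q=2: [∞, 7, -1, 11]
q=3: [2, 9, 1, 10]
q=4: [4, 10, 3, 12]
Optimal cycle mean attained by: cycle 1->2->1, total 8 + (-5), length 2.
Answer: λ = 3/2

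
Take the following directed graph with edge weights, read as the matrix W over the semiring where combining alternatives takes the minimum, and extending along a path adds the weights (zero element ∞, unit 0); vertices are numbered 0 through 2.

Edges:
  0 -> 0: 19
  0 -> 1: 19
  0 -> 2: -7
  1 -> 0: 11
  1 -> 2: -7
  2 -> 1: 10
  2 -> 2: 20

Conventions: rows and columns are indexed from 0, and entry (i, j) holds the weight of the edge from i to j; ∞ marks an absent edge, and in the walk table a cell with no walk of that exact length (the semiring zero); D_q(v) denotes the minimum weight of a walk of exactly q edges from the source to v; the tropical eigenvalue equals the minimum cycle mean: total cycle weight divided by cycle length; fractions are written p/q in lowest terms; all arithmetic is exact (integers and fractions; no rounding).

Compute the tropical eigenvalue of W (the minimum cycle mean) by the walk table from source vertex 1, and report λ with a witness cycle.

q=0: [∞, 0, ∞]
q=1: [11, ∞, -7]
q=2: [30, 3, 4]
q=3: [14, 14, -4]
Optimal cycle mean attained by: cycle 1->2->1, total (-7) + 10, length 2.
Answer: λ = 3/2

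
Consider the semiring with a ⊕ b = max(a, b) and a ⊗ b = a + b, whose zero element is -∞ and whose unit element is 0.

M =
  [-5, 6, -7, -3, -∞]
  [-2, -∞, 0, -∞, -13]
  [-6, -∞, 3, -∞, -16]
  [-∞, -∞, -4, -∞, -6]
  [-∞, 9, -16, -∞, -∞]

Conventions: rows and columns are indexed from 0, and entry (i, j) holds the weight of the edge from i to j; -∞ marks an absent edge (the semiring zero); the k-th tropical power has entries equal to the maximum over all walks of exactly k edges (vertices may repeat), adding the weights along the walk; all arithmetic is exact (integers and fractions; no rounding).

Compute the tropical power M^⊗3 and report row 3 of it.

M^⊗2:
  [4, 1, 6, -8, -7]
  [-6, 4, 3, -5, -16]
  [-3, 0, 6, -9, -13]
  [-10, 3, -1, -∞, -20]
  [7, -∞, 9, -∞, -4]
M^⊗3:
  [0, 10, 9, 1, -10]
  [2, 0, 6, -9, -9]
  [0, 3, 9, -6, -10]
  [1, -4, 3, -13, -10]
  [3, 13, 12, 4, -7]
Answer: row 3 of M^⊗3 = [1, -4, 3, -13, -10]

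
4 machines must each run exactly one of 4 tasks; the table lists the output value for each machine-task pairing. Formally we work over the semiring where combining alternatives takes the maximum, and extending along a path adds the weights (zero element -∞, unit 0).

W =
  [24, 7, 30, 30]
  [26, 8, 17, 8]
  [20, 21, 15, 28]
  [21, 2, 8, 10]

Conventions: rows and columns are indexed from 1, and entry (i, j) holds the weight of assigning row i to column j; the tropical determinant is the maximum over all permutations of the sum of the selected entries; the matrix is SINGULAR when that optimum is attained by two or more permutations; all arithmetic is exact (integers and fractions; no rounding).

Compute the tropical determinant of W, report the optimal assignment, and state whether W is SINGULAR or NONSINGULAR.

σ = (1, 2, 3, 4): 24 + 8 + 15 + 10 = 57
σ = (1, 2, 4, 3): 24 + 8 + 28 + 8 = 68
σ = (1, 3, 2, 4): 24 + 17 + 21 + 10 = 72
σ = (1, 3, 4, 2): 24 + 17 + 28 + 2 = 71
σ = (1, 4, 2, 3): 24 + 8 + 21 + 8 = 61
σ = (1, 4, 3, 2): 24 + 8 + 15 + 2 = 49
σ = (2, 1, 3, 4): 7 + 26 + 15 + 10 = 58
σ = (2, 1, 4, 3): 7 + 26 + 28 + 8 = 69
σ = (2, 3, 1, 4): 7 + 17 + 20 + 10 = 54
σ = (2, 3, 4, 1): 7 + 17 + 28 + 21 = 73
σ = (2, 4, 1, 3): 7 + 8 + 20 + 8 = 43
σ = (2, 4, 3, 1): 7 + 8 + 15 + 21 = 51
σ = (3, 1, 2, 4): 30 + 26 + 21 + 10 = 87
σ = (3, 1, 4, 2): 30 + 26 + 28 + 2 = 86
σ = (3, 2, 1, 4): 30 + 8 + 20 + 10 = 68
σ = (3, 2, 4, 1): 30 + 8 + 28 + 21 = 87
σ = (3, 4, 1, 2): 30 + 8 + 20 + 2 = 60
σ = (3, 4, 2, 1): 30 + 8 + 21 + 21 = 80
σ = (4, 1, 2, 3): 30 + 26 + 21 + 8 = 85
σ = (4, 1, 3, 2): 30 + 26 + 15 + 2 = 73
σ = (4, 2, 1, 3): 30 + 8 + 20 + 8 = 66
σ = (4, 2, 3, 1): 30 + 8 + 15 + 21 = 74
σ = (4, 3, 1, 2): 30 + 17 + 20 + 2 = 69
σ = (4, 3, 2, 1): 30 + 17 + 21 + 21 = 89
Optimal value attained by: σ = (4, 3, 2, 1).
Answer: det⊕(W) = 89; verdict: NONSINGULAR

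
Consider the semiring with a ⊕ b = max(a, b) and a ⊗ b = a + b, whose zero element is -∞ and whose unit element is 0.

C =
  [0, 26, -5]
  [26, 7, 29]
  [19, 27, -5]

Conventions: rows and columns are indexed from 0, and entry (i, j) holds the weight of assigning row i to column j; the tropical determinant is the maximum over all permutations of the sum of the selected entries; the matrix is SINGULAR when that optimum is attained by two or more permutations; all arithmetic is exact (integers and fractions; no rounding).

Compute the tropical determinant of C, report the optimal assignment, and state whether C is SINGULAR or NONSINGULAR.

σ = (0, 1, 2): 0 + 7 + (-5) = 2
σ = (0, 2, 1): 0 + 29 + 27 = 56
σ = (1, 0, 2): 26 + 26 + (-5) = 47
σ = (1, 2, 0): 26 + 29 + 19 = 74
σ = (2, 0, 1): (-5) + 26 + 27 = 48
σ = (2, 1, 0): (-5) + 7 + 19 = 21
Optimal value attained by: σ = (1, 2, 0).
Answer: det⊕(C) = 74; verdict: NONSINGULAR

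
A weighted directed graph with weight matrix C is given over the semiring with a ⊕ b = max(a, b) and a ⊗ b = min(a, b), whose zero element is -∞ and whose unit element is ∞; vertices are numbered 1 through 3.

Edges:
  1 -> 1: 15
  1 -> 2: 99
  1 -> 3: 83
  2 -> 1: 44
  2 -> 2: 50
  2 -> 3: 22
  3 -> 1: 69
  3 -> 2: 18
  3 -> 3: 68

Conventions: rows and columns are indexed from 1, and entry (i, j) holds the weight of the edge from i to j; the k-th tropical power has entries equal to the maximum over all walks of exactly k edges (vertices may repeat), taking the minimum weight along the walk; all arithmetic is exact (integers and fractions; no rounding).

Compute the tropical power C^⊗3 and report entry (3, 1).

C^⊗2:
  [69, 50, 68]
  [44, 50, 44]
  [68, 69, 69]
C^⊗3:
  [68, 69, 69]
  [44, 50, 44]
  [69, 68, 68]
Key observation: the optimum is the walk 3->1->3->1, with weight 69 min 83 min 69 = 69.
Optimal value attained by: walk 3->1->3->1.
Answer: (C^⊗3)[3][1] = 69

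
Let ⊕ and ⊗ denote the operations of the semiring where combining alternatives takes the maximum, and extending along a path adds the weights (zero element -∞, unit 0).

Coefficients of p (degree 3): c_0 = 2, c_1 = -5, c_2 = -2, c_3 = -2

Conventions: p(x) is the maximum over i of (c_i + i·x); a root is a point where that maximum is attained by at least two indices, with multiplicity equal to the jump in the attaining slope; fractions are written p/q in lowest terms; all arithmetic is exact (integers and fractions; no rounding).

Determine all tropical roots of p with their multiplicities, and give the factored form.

hull edge (i=0, c=2) to (i=3, c=-2): slope -4/3, span 3
Factored form: p(x) = -2 ⊗ (x ⊕ 4/3) ⊗ (x ⊕ 4/3) ⊗ (x ⊕ 4/3)
Answer: roots = 4/3 (mult 3)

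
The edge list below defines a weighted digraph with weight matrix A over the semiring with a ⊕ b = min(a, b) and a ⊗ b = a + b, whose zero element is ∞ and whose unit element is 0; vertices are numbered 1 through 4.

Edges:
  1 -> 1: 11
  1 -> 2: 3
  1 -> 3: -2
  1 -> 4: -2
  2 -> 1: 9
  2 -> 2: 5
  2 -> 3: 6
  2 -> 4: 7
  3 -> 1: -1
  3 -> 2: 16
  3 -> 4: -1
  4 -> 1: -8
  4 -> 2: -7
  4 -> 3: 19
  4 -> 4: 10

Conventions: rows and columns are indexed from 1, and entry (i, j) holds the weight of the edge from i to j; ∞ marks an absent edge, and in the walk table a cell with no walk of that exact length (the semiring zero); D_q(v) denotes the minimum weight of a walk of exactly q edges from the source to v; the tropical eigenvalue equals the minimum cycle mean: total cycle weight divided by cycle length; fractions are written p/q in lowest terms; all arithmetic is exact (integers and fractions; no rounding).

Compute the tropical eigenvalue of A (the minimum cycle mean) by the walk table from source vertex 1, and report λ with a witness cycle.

q=0: [0, ∞, ∞, ∞]
q=1: [11, 3, -2, -2]
q=2: [-10, -9, 9, -3]
q=3: [-11, -10, -12, -12]
q=4: [-20, -19, -13, -13]
Optimal cycle mean attained by: cycle 1->4->1, total (-2) + (-8), length 2.
Answer: λ = -5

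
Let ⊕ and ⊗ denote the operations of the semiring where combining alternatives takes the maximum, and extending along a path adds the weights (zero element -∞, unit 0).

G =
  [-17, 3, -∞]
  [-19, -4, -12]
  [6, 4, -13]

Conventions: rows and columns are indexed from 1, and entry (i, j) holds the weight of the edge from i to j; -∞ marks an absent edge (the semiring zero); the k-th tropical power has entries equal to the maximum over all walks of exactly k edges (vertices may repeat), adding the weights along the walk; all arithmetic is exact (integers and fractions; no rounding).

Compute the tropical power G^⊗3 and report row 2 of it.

G^⊗2:
  [-16, -1, -9]
  [-6, -8, -16]
  [-7, 9, -8]
G^⊗3:
  [-3, -5, -13]
  [-10, -3, -20]
  [-2, 5, -3]
Answer: row 2 of G^⊗3 = [-10, -3, -20]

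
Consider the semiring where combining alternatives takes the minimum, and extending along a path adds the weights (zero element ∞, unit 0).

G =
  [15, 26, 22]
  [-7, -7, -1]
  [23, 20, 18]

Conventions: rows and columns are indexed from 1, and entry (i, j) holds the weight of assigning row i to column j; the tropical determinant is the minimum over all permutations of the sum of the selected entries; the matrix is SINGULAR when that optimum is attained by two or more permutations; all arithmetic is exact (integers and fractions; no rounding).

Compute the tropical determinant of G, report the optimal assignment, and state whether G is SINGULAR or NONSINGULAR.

σ = (1, 2, 3): 15 + (-7) + 18 = 26
σ = (1, 3, 2): 15 + (-1) + 20 = 34
σ = (2, 1, 3): 26 + (-7) + 18 = 37
σ = (2, 3, 1): 26 + (-1) + 23 = 48
σ = (3, 1, 2): 22 + (-7) + 20 = 35
σ = (3, 2, 1): 22 + (-7) + 23 = 38
Optimal value attained by: σ = (1, 2, 3).
Answer: det⊕(G) = 26; verdict: NONSINGULAR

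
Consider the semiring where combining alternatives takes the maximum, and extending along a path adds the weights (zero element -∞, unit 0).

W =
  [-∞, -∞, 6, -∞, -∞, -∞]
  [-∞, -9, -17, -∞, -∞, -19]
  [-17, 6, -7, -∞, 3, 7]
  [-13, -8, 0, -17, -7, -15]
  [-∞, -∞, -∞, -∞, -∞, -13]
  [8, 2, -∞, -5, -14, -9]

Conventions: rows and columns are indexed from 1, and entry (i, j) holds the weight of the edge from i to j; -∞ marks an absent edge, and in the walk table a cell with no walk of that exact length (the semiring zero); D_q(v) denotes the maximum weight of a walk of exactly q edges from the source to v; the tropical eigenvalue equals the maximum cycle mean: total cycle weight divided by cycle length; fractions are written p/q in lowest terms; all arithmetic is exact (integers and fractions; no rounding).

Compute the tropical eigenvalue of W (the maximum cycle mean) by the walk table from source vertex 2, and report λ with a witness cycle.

q=0: [-∞, 0, -∞, -∞, -∞, -∞]
q=1: [-∞, -9, -17, -∞, -∞, -19]
q=2: [-11, -11, -24, -24, -14, -10]
q=3: [-2, -8, -5, -15, -21, -17]
q=4: [-9, 1, 4, -22, -2, 2]
q=5: [10, 10, -3, -3, 7, 11]
q=6: [19, 13, 16, 6, 0, 4]
Optimal cycle mean attained by: cycle 1->3->6->1, total 6 + 7 + 8, length 3.
Answer: λ = 7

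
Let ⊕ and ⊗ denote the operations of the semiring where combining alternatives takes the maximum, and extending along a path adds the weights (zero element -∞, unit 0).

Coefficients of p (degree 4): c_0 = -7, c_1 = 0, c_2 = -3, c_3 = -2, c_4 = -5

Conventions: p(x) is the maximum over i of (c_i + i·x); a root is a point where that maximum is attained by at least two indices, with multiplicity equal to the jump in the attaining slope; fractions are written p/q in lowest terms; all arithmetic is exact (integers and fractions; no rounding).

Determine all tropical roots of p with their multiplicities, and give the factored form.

hull edge (i=0, c=-7) to (i=1, c=0): slope 7, span 1
hull edge (i=1, c=0) to (i=3, c=-2): slope -1, span 2
hull edge (i=3, c=-2) to (i=4, c=-5): slope -3, span 1
Factored form: p(x) = -5 ⊗ (x ⊕ (-7)) ⊗ (x ⊕ 1) ⊗ (x ⊕ 1) ⊗ (x ⊕ 3)
Answer: roots = -7 (mult 1), 1 (mult 2), 3 (mult 1)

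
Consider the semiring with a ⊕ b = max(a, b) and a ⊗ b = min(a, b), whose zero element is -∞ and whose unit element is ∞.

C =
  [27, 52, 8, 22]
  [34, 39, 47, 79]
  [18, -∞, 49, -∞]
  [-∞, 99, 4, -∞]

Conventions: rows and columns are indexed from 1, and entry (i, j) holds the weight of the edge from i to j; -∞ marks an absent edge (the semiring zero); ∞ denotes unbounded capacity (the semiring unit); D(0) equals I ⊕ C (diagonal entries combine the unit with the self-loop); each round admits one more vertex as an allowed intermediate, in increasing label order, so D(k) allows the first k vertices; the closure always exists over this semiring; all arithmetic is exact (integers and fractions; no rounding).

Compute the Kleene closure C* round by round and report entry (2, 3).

D(0):
  [∞, 52, 8, 22]
  [34, ∞, 47, 79]
  [18, -∞, ∞, -∞]
  [-∞, 99, 4, ∞]
D(1):
  [∞, 52, 8, 22]
  [34, ∞, 47, 79]
  [18, 18, ∞, 18]
  [-∞, 99, 4, ∞]
D(2):
  [∞, 52, 47, 52]
  [34, ∞, 47, 79]
  [18, 18, ∞, 18]
  [34, 99, 47, ∞]
D(3):
  [∞, 52, 47, 52]
  [34, ∞, 47, 79]
  [18, 18, ∞, 18]
  [34, 99, 47, ∞]
D(4):
  [∞, 52, 47, 52]
  [34, ∞, 47, 79]
  [18, 18, ∞, 18]
  [34, 99, 47, ∞]
Answer: C*[2][3] = 47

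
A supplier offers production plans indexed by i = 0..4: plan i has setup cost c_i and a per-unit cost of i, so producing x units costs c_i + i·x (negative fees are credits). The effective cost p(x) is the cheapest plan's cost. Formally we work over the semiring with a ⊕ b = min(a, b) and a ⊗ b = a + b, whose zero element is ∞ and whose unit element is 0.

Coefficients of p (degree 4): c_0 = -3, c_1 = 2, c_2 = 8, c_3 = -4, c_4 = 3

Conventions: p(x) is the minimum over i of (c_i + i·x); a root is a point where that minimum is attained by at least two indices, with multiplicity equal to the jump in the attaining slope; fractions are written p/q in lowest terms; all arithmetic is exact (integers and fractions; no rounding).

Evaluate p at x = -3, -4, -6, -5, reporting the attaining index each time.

p(-3) = min(-3+0·(-3)=-3, 2+1·(-3)=-1, 8+2·(-3)=2, -4+3·(-3)=-13, 3+4·(-3)=-9) = -13 (attained by i=3)
p(-4) = min(-3+0·(-4)=-3, 2+1·(-4)=-2, 8+2·(-4)=0, -4+3·(-4)=-16, 3+4·(-4)=-13) = -16 (attained by i=3)
p(-6) = min(-3+0·(-6)=-3, 2+1·(-6)=-4, 8+2·(-6)=-4, -4+3·(-6)=-22, 3+4·(-6)=-21) = -22 (attained by i=3)
p(-5) = min(-3+0·(-5)=-3, 2+1·(-5)=-3, 8+2·(-5)=-2, -4+3·(-5)=-19, 3+4·(-5)=-17) = -19 (attained by i=3)
Answer: p(-3) = -13; p(-4) = -16; p(-6) = -22; p(-5) = -19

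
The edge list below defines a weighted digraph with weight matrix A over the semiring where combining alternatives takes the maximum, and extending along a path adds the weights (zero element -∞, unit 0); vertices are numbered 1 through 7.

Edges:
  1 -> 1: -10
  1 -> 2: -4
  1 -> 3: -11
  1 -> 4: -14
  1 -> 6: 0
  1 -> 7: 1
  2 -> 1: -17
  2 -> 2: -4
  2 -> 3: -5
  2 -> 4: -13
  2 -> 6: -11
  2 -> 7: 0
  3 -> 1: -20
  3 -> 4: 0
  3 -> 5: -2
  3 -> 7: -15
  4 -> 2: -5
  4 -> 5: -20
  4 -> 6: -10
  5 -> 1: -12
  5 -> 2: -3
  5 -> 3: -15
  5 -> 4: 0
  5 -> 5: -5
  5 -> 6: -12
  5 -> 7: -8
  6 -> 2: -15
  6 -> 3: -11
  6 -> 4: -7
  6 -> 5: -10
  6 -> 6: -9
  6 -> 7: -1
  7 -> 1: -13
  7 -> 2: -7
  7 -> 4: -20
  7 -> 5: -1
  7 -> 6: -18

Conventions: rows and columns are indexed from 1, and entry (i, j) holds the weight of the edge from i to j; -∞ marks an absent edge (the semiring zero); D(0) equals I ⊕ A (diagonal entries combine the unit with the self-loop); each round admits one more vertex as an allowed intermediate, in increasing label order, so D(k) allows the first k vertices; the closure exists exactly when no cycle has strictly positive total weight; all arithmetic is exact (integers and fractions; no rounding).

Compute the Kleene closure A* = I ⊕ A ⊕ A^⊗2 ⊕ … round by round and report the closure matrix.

D(0):
  [0, -4, -11, -14, -∞, 0, 1]
  [-17, 0, -5, -13, -∞, -11, 0]
  [-20, -∞, 0, 0, -2, -∞, -15]
  [-∞, -5, -∞, 0, -20, -10, -∞]
  [-12, -3, -15, 0, 0, -12, -8]
  [-∞, -15, -11, -7, -10, 0, -1]
  [-13, -7, -∞, -20, -1, -18, 0]
D(1):
  [0, -4, -11, -14, -∞, 0, 1]
  [-17, 0, -5, -13, -∞, -11, 0]
  [-20, -24, 0, 0, -2, -20, -15]
  [-∞, -5, -∞, 0, -20, -10, -∞]
  [-12, -3, -15, 0, 0, -12, -8]
  [-∞, -15, -11, -7, -10, 0, -1]
  [-13, -7, -24, -20, -1, -13, 0]
D(2):
  [0, -4, -9, -14, -∞, 0, 1]
  [-17, 0, -5, -13, -∞, -11, 0]
  [-20, -24, 0, 0, -2, -20, -15]
  [-22, -5, -10, 0, -20, -10, -5]
  [-12, -3, -8, 0, 0, -12, -3]
  [-32, -15, -11, -7, -10, 0, -1]
  [-13, -7, -12, -20, -1, -13, 0]
D(3):
  [0, -4, -9, -9, -11, 0, 1]
  [-17, 0, -5, -5, -7, -11, 0]
  [-20, -24, 0, 0, -2, -20, -15]
  [-22, -5, -10, 0, -12, -10, -5]
  [-12, -3, -8, 0, 0, -12, -3]
  [-31, -15, -11, -7, -10, 0, -1]
  [-13, -7, -12, -12, -1, -13, 0]
D(4):
  [0, -4, -9, -9, -11, 0, 1]
  [-17, 0, -5, -5, -7, -11, 0]
  [-20, -5, 0, 0, -2, -10, -5]
  [-22, -5, -10, 0, -12, -10, -5]
  [-12, -3, -8, 0, 0, -10, -3]
  [-29, -12, -11, -7, -10, 0, -1]
  [-13, -7, -12, -12, -1, -13, 0]
D(5):
  [0, -4, -9, -9, -11, 0, 1]
  [-17, 0, -5, -5, -7, -11, 0]
  [-14, -5, 0, 0, -2, -10, -5]
  [-22, -5, -10, 0, -12, -10, -5]
  [-12, -3, -8, 0, 0, -10, -3]
  [-22, -12, -11, -7, -10, 0, -1]
  [-13, -4, -9, -1, -1, -11, 0]
D(6):
  [0, -4, -9, -7, -10, 0, 1]
  [-17, 0, -5, -5, -7, -11, 0]
  [-14, -5, 0, 0, -2, -10, -5]
  [-22, -5, -10, 0, -12, -10, -5]
  [-12, -3, -8, 0, 0, -10, -3]
  [-22, -12, -11, -7, -10, 0, -1]
  [-13, -4, -9, -1, -1, -11, 0]
D(7):
  [0, -3, -8, 0, 0, 0, 1]
  [-13, 0, -5, -1, -1, -11, 0]
  [-14, -5, 0, 0, -2, -10, -5]
  [-18, -5, -10, 0, -6, -10, -5]
  [-12, -3, -8, 0, 0, -10, -3]
  [-14, -5, -10, -2, -2, 0, -1]
  [-13, -4, -9, -1, -1, -11, 0]
Answer: A* = [[0, -3, -8, 0, 0, 0, 1], [-13, 0, -5, -1, -1, -11, 0], [-14, -5, 0, 0, -2, -10, -5], [-18, -5, -10, 0, -6, -10, -5], [-12, -3, -8, 0, 0, -10, -3], [-14, -5, -10, -2, -2, 0, -1], [-13, -4, -9, -1, -1, -11, 0]]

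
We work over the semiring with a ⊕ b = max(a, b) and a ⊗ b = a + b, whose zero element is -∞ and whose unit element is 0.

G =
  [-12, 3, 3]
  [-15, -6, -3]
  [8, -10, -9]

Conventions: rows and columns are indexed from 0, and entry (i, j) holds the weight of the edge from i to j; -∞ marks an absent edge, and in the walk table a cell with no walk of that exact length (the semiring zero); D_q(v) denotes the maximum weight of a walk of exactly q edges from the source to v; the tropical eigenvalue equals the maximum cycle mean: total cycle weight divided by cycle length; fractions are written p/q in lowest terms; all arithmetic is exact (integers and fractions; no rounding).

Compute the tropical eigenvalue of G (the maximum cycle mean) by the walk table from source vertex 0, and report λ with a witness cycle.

q=0: [0, -∞, -∞]
q=1: [-12, 3, 3]
q=2: [11, -3, 0]
q=3: [8, 14, 14]
Optimal cycle mean attained by: cycle 0->2->0, total 3 + 8, length 2.
Answer: λ = 11/2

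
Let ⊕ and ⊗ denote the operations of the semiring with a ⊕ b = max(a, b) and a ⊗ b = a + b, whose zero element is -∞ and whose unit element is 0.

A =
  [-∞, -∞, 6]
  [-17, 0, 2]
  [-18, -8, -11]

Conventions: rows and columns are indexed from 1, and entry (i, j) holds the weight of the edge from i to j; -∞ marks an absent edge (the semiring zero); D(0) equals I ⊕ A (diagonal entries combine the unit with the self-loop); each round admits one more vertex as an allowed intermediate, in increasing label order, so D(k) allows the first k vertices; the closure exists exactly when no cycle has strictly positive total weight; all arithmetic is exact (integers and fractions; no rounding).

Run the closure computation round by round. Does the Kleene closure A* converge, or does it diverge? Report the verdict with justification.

D(0):
  [0, -∞, 6]
  [-17, 0, 2]
  [-18, -8, 0]
D(1):
  [0, -∞, 6]
  [-17, 0, 2]
  [-18, -8, 0]
D(2):
  [0, -∞, 6]
  [-17, 0, 2]
  [-18, -8, 0]
D(3):
  [0, -2, 6]
  [-16, 0, 2]
  [-18, -8, 0]
Key observation: every diagonal entry stays at the unit through all rounds, so no improving cycle exists.
Answer: CONVERGES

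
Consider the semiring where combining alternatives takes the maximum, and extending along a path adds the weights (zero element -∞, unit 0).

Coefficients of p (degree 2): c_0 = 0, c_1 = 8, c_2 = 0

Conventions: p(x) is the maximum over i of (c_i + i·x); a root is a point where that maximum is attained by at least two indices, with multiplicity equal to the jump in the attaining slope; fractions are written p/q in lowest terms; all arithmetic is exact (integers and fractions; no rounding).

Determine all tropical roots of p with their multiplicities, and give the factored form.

hull edge (i=0, c=0) to (i=1, c=8): slope 8, span 1
hull edge (i=1, c=8) to (i=2, c=0): slope -8, span 1
Factored form: p(x) = 0 ⊗ (x ⊕ (-8)) ⊗ (x ⊕ 8)
Answer: roots = -8 (mult 1), 8 (mult 1)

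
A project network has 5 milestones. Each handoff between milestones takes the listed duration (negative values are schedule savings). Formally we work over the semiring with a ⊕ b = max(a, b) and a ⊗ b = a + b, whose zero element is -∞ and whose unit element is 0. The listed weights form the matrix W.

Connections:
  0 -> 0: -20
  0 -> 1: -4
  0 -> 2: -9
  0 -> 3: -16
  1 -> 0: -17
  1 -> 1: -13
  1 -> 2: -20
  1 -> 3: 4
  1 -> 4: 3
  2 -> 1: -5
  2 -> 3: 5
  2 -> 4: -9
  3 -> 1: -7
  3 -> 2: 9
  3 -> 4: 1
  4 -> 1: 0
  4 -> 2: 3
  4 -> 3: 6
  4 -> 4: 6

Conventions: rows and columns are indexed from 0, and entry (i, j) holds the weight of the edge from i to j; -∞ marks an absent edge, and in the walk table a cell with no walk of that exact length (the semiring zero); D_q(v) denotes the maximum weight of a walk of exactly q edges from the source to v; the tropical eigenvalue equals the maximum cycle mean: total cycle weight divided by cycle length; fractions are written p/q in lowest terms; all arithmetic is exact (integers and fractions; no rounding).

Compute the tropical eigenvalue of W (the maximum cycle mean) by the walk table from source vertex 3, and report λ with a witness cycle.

q=0: [-∞, -∞, -∞, 0, -∞]
q=1: [-∞, -7, 9, -∞, 1]
q=2: [-24, 4, 4, 14, 7]
q=3: [-13, 7, 23, 13, 15]
q=4: [-10, 18, 22, 28, 21]
q=5: [1, 21, 37, 27, 29]
Optimal cycle mean attained by: cycle 2->3->2, total 5 + 9, length 2.
Answer: λ = 7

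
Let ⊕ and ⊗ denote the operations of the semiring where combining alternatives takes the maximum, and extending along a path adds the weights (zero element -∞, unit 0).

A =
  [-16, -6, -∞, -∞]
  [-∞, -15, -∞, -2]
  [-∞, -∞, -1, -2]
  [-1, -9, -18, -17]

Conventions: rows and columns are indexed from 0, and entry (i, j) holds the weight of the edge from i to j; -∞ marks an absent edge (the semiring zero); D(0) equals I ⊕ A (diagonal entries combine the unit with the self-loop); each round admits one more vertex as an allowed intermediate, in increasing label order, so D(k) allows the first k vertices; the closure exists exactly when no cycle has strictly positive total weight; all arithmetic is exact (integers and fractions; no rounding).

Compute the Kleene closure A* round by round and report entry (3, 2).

D(0):
  [0, -6, -∞, -∞]
  [-∞, 0, -∞, -2]
  [-∞, -∞, 0, -2]
  [-1, -9, -18, 0]
D(1):
  [0, -6, -∞, -∞]
  [-∞, 0, -∞, -2]
  [-∞, -∞, 0, -2]
  [-1, -7, -18, 0]
D(2):
  [0, -6, -∞, -8]
  [-∞, 0, -∞, -2]
  [-∞, -∞, 0, -2]
  [-1, -7, -18, 0]
D(3):
  [0, -6, -∞, -8]
  [-∞, 0, -∞, -2]
  [-∞, -∞, 0, -2]
  [-1, -7, -18, 0]
D(4):
  [0, -6, -26, -8]
  [-3, 0, -20, -2]
  [-3, -9, 0, -2]
  [-1, -7, -18, 0]
Answer: A*[3][2] = -18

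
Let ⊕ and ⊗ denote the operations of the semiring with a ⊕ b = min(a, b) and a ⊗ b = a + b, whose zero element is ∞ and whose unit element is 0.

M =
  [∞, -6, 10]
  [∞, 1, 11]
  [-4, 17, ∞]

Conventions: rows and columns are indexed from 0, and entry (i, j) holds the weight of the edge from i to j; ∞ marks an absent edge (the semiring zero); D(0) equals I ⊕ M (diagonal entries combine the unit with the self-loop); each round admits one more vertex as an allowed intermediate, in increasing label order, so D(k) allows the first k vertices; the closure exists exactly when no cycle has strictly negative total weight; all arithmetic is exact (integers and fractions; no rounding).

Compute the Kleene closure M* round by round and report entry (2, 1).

D(0):
  [0, -6, 10]
  [∞, 0, 11]
  [-4, 17, 0]
D(1):
  [0, -6, 10]
  [∞, 0, 11]
  [-4, -10, 0]
D(2):
  [0, -6, 5]
  [∞, 0, 11]
  [-4, -10, 0]
D(3):
  [0, -6, 5]
  [7, 0, 11]
  [-4, -10, 0]
Answer: M*[2][1] = -10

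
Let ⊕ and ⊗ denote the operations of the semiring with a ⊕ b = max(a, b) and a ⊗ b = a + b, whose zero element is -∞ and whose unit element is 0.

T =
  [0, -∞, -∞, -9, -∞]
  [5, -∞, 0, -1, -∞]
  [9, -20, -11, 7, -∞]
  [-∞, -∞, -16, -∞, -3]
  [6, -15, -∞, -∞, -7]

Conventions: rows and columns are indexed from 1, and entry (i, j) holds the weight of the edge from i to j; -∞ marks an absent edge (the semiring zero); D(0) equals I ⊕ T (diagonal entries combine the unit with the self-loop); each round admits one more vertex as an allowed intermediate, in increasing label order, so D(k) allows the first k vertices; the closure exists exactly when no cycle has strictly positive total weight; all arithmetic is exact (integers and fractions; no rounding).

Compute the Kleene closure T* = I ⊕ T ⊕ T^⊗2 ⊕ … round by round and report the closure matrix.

D(0):
  [0, -∞, -∞, -9, -∞]
  [5, 0, 0, -1, -∞]
  [9, -20, 0, 7, -∞]
  [-∞, -∞, -16, 0, -3]
  [6, -15, -∞, -∞, 0]
D(1):
  [0, -∞, -∞, -9, -∞]
  [5, 0, 0, -1, -∞]
  [9, -20, 0, 7, -∞]
  [-∞, -∞, -16, 0, -3]
  [6, -15, -∞, -3, 0]
D(2):
  [0, -∞, -∞, -9, -∞]
  [5, 0, 0, -1, -∞]
  [9, -20, 0, 7, -∞]
  [-∞, -∞, -16, 0, -3]
  [6, -15, -15, -3, 0]
D(3):
  [0, -∞, -∞, -9, -∞]
  [9, 0, 0, 7, -∞]
  [9, -20, 0, 7, -∞]
  [-7, -36, -16, 0, -3]
  [6, -15, -15, -3, 0]
D(4):
  [0, -45, -25, -9, -12]
  [9, 0, 0, 7, 4]
  [9, -20, 0, 7, 4]
  [-7, -36, -16, 0, -3]
  [6, -15, -15, -3, 0]
D(5):
  [0, -27, -25, -9, -12]
  [10, 0, 0, 7, 4]
  [10, -11, 0, 7, 4]
  [3, -18, -16, 0, -3]
  [6, -15, -15, -3, 0]
Answer: T* = [[0, -27, -25, -9, -12], [10, 0, 0, 7, 4], [10, -11, 0, 7, 4], [3, -18, -16, 0, -3], [6, -15, -15, -3, 0]]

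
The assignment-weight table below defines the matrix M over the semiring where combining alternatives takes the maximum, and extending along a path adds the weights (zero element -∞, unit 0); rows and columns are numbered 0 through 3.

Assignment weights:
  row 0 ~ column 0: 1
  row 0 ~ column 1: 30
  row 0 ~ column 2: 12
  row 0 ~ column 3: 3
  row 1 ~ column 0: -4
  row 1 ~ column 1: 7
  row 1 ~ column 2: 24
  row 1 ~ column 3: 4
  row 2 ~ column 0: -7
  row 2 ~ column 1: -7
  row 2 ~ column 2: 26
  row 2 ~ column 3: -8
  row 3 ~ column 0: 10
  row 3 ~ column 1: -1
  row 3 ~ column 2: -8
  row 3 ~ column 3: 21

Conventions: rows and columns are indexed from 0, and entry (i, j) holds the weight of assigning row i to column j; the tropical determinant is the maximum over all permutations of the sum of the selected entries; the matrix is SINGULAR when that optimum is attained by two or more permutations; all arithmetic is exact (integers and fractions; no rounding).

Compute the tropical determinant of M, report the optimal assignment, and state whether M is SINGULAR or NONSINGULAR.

σ = (0, 1, 2, 3): 1 + 7 + 26 + 21 = 55
σ = (0, 1, 3, 2): 1 + 7 + (-8) + (-8) = -8
σ = (0, 2, 1, 3): 1 + 24 + (-7) + 21 = 39
σ = (0, 2, 3, 1): 1 + 24 + (-8) + (-1) = 16
σ = (0, 3, 1, 2): 1 + 4 + (-7) + (-8) = -10
σ = (0, 3, 2, 1): 1 + 4 + 26 + (-1) = 30
σ = (1, 0, 2, 3): 30 + (-4) + 26 + 21 = 73
σ = (1, 0, 3, 2): 30 + (-4) + (-8) + (-8) = 10
σ = (1, 2, 0, 3): 30 + 24 + (-7) + 21 = 68
σ = (1, 2, 3, 0): 30 + 24 + (-8) + 10 = 56
σ = (1, 3, 0, 2): 30 + 4 + (-7) + (-8) = 19
σ = (1, 3, 2, 0): 30 + 4 + 26 + 10 = 70
σ = (2, 0, 1, 3): 12 + (-4) + (-7) + 21 = 22
σ = (2, 0, 3, 1): 12 + (-4) + (-8) + (-1) = -1
σ = (2, 1, 0, 3): 12 + 7 + (-7) + 21 = 33
σ = (2, 1, 3, 0): 12 + 7 + (-8) + 10 = 21
σ = (2, 3, 0, 1): 12 + 4 + (-7) + (-1) = 8
σ = (2, 3, 1, 0): 12 + 4 + (-7) + 10 = 19
σ = (3, 0, 1, 2): 3 + (-4) + (-7) + (-8) = -16
σ = (3, 0, 2, 1): 3 + (-4) + 26 + (-1) = 24
σ = (3, 1, 0, 2): 3 + 7 + (-7) + (-8) = -5
σ = (3, 1, 2, 0): 3 + 7 + 26 + 10 = 46
σ = (3, 2, 0, 1): 3 + 24 + (-7) + (-1) = 19
σ = (3, 2, 1, 0): 3 + 24 + (-7) + 10 = 30
Optimal value attained by: σ = (1, 0, 2, 3).
Answer: det⊕(M) = 73; verdict: NONSINGULAR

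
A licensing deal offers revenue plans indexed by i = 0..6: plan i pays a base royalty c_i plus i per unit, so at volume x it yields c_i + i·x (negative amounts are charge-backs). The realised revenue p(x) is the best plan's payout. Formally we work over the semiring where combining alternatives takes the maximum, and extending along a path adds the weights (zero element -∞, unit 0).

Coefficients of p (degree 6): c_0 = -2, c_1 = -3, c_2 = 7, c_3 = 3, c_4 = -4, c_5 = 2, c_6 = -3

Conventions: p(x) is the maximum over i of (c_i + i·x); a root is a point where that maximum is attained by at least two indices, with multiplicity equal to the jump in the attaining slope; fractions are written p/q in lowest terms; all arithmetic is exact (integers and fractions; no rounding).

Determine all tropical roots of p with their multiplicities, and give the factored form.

hull edge (i=0, c=-2) to (i=2, c=7): slope 9/2, span 2
hull edge (i=2, c=7) to (i=5, c=2): slope -5/3, span 3
hull edge (i=5, c=2) to (i=6, c=-3): slope -5, span 1
Factored form: p(x) = -3 ⊗ (x ⊕ (-9/2)) ⊗ (x ⊕ (-9/2)) ⊗ (x ⊕ 5/3) ⊗ (x ⊕ 5/3) ⊗ (x ⊕ 5/3) ⊗ (x ⊕ 5)
Answer: roots = -9/2 (mult 2), 5/3 (mult 3), 5 (mult 1)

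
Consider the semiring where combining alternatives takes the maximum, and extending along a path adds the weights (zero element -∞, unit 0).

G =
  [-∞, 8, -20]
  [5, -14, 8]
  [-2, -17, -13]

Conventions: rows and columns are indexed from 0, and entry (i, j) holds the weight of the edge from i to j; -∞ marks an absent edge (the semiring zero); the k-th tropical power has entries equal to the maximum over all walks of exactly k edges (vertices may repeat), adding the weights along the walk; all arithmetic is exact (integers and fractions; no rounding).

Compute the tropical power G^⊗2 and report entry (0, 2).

G^⊗2:
  [13, -6, 16]
  [6, 13, -5]
  [-12, 6, -9]
Key observation: the optimum is the walk 0->1->2, with weight 8 + 8 = 16.
Optimal value attained by: walk 0->1->2.
Answer: (G^⊗2)[0][2] = 16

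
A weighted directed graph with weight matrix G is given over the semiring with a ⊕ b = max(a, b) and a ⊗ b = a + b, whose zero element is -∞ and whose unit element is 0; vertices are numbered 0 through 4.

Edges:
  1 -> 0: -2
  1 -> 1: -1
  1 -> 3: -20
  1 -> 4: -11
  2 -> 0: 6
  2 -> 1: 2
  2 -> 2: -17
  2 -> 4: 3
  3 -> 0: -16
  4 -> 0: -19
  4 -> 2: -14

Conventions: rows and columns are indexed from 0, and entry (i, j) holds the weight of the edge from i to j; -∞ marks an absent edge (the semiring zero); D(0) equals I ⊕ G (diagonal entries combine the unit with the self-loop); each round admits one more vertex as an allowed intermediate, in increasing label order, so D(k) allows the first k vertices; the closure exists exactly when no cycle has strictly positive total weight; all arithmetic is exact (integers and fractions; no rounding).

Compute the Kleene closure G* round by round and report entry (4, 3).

D(0):
  [0, -∞, -∞, -∞, -∞]
  [-2, 0, -∞, -20, -11]
  [6, 2, 0, -∞, 3]
  [-16, -∞, -∞, 0, -∞]
  [-19, -∞, -14, -∞, 0]
D(1):
  [0, -∞, -∞, -∞, -∞]
  [-2, 0, -∞, -20, -11]
  [6, 2, 0, -∞, 3]
  [-16, -∞, -∞, 0, -∞]
  [-19, -∞, -14, -∞, 0]
D(2):
  [0, -∞, -∞, -∞, -∞]
  [-2, 0, -∞, -20, -11]
  [6, 2, 0, -18, 3]
  [-16, -∞, -∞, 0, -∞]
  [-19, -∞, -14, -∞, 0]
D(3):
  [0, -∞, -∞, -∞, -∞]
  [-2, 0, -∞, -20, -11]
  [6, 2, 0, -18, 3]
  [-16, -∞, -∞, 0, -∞]
  [-8, -12, -14, -32, 0]
D(4):
  [0, -∞, -∞, -∞, -∞]
  [-2, 0, -∞, -20, -11]
  [6, 2, 0, -18, 3]
  [-16, -∞, -∞, 0, -∞]
  [-8, -12, -14, -32, 0]
D(5):
  [0, -∞, -∞, -∞, -∞]
  [-2, 0, -25, -20, -11]
  [6, 2, 0, -18, 3]
  [-16, -∞, -∞, 0, -∞]
  [-8, -12, -14, -32, 0]
Answer: G*[4][3] = -32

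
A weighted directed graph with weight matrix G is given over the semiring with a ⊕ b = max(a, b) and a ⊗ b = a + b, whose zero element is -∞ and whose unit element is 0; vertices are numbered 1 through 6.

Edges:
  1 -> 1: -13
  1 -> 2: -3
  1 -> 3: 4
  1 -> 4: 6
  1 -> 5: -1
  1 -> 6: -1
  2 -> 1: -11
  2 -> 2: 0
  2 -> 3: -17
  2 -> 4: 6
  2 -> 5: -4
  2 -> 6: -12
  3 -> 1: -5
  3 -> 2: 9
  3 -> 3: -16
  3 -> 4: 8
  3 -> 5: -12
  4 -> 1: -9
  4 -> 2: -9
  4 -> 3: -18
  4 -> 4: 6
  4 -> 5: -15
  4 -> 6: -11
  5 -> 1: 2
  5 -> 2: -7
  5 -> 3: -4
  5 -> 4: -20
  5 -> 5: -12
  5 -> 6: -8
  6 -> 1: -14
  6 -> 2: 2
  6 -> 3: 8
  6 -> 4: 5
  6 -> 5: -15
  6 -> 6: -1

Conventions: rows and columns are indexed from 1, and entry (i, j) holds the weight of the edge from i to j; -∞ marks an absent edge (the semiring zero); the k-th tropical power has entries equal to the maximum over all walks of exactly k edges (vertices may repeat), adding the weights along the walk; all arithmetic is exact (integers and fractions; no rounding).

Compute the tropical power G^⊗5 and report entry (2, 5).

G^⊗2:
  [1, 13, 7, 12, -7, -2]
  [-2, 0, -4, 12, -4, -5]
  [-1, 9, -1, 15, 5, -3]
  [-3, -3, -3, 12, -9, -5]
  [-9, 5, 6, 8, 1, 1]
  [3, 17, 7, 16, -2, -2]
G^⊗3:
  [3, 16, 6, 19, 9, 1]
  [3, 5, 3, 18, -3, 1]
  [7, 9, 5, 21, 5, 4]
  [3, 6, 3, 18, -3, 1]
  [3, 15, 9, 14, 1, 0]
  [7, 17, 7, 23, 13, 5]
G^⊗4:
  [11, 16, 9, 25, 12, 8]
  [9, 12, 9, 24, 3, 7]
  [12, 14, 12, 27, 6, 10]
  [9, 12, 9, 24, 3, 7]
  [5, 18, 8, 21, 11, 3]
  [15, 17, 13, 29, 13, 12]
G^⊗5:
  [16, 18, 16, 31, 12, 14]
  [15, 18, 15, 30, 9, 13]
  [18, 21, 18, 33, 12, 16]
  [15, 18, 15, 30, 9, 13]
  [13, 18, 11, 27, 14, 10]
  [20, 22, 20, 35, 14, 18]
Key observation: the optimum is the walk 2->4->4->4->4->5, with weight 6 + 6 + 6 + 6 + (-15) = 9.
Optimal value attained by: walk 2->4->4->4->4->5.
Answer: (G^⊗5)[2][5] = 9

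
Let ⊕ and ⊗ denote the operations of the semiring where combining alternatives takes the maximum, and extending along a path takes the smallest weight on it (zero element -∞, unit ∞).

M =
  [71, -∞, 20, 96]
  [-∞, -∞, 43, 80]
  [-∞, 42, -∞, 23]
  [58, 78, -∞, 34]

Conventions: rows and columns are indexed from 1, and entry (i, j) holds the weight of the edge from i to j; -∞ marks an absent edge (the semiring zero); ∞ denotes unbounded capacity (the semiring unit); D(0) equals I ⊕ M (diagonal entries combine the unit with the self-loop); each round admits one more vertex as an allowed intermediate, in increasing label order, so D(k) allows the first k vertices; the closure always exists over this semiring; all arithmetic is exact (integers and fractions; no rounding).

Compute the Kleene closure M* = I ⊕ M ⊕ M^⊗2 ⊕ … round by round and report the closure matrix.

D(0):
  [∞, -∞, 20, 96]
  [-∞, ∞, 43, 80]
  [-∞, 42, ∞, 23]
  [58, 78, -∞, ∞]
D(1):
  [∞, -∞, 20, 96]
  [-∞, ∞, 43, 80]
  [-∞, 42, ∞, 23]
  [58, 78, 20, ∞]
D(2):
  [∞, -∞, 20, 96]
  [-∞, ∞, 43, 80]
  [-∞, 42, ∞, 42]
  [58, 78, 43, ∞]
D(3):
  [∞, 20, 20, 96]
  [-∞, ∞, 43, 80]
  [-∞, 42, ∞, 42]
  [58, 78, 43, ∞]
D(4):
  [∞, 78, 43, 96]
  [58, ∞, 43, 80]
  [42, 42, ∞, 42]
  [58, 78, 43, ∞]
Answer: M* = [[∞, 78, 43, 96], [58, ∞, 43, 80], [42, 42, ∞, 42], [58, 78, 43, ∞]]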